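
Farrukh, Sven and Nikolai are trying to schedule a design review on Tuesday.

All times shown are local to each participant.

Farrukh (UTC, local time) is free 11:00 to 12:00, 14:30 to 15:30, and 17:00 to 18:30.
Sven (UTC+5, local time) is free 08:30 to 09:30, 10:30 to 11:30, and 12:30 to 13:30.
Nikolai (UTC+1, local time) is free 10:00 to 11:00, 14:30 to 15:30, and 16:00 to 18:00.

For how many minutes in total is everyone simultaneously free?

0 minutes

Farrukh → UTC: 11:00–12:00, 14:30–15:30, 17:00–18:30.
Sven → UTC: 03:30–04:30, 05:30–06:30, 07:30–08:30.
Nikolai → UTC: 09:00–10:00, 13:30–14:30, 15:00–17:00.
Farrukh ∩ Sven: (none).
Farrukh ∩ Sven ∩ Nikolai: (none).
Total common minutes: 0.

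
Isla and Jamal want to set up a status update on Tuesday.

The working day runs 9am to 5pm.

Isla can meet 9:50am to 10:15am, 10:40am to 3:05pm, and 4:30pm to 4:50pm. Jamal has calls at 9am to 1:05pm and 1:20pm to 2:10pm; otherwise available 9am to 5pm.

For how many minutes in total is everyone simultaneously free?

90 minutes

Jamal free within 09:00–17:00: 13:05–13:20, 14:10–17:00.
Isla ∩ Jamal: 13:05–13:20, 14:10–15:05, 16:30–16:50.
Total common minutes: 15 + 55 + 20 = 90.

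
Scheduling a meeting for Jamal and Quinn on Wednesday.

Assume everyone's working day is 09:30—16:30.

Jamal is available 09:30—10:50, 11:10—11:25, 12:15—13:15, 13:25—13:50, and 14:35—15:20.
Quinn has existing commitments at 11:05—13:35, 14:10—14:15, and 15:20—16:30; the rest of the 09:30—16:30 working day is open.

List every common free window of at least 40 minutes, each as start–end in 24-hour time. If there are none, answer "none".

Quinn free within 09:30–16:30: 09:30–11:05, 13:35–14:10, 14:15–15:20.
Jamal ∩ Quinn: 09:30–10:50, 13:35–13:50, 14:35–15:20.
Windows ≥ 40 min: 09:30–10:50, 14:35–15:20.

09:30–10:50, 14:35–15:20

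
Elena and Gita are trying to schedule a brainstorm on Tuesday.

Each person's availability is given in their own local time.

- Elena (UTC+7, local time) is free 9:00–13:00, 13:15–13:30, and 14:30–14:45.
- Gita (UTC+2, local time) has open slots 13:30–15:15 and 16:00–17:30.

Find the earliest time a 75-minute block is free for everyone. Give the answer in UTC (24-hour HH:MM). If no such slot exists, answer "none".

none

Elena → UTC: 02:00–06:00, 06:15–06:30, 07:30–07:45.
Gita → UTC: 11:30–13:15, 14:00–15:30.
Elena ∩ Gita: (none).
Windows ≥ 75 min: (none).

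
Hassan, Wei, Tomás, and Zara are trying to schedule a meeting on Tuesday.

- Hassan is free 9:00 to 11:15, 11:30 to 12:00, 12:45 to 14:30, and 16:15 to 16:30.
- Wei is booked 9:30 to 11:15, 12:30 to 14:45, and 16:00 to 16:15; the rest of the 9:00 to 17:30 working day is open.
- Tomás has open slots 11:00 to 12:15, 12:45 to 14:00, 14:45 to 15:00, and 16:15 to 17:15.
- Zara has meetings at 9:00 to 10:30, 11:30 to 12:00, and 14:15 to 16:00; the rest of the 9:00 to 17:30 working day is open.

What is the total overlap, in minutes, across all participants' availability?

Wei free within 09:00–17:30: 09:00–09:30, 11:15–12:30, 14:45–16:00, 16:15–17:30.
Zara free within 09:00–17:30: 10:30–11:30, 12:00–14:15, 16:00–17:30.
Hassan ∩ Wei: 09:00–09:30, 11:30–12:00, 16:15–16:30.
Hassan ∩ Wei ∩ Tomás: 11:30–12:00, 16:15–16:30.
Hassan ∩ Wei ∩ Tomás ∩ Zara: 16:15–16:30.
Total common minutes: 15.

15 minutes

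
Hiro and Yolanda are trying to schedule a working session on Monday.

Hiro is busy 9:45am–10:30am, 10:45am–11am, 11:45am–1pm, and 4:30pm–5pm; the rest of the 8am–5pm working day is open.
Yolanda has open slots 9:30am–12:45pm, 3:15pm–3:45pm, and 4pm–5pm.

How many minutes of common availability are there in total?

Hiro free within 08:00–17:00: 08:00–09:45, 10:30–10:45, 11:00–11:45, 13:00–16:30.
Hiro ∩ Yolanda: 09:30–09:45, 10:30–10:45, 11:00–11:45, 15:15–15:45, 16:00–16:30.
Total common minutes: 15 + 15 + 45 + 30 + 30 = 135.

135 minutes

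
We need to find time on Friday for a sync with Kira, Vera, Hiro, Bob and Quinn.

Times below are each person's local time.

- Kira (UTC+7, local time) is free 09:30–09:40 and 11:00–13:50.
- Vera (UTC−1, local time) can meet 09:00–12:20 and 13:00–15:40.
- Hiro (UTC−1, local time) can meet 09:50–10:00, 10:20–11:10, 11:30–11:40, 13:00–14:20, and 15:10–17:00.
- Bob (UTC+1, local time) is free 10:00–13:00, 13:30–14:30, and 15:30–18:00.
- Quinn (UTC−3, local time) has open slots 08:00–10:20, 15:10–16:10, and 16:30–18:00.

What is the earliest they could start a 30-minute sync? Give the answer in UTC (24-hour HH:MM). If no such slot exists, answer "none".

none

Kira → UTC: 02:30–02:40, 04:00–06:50.
Vera → UTC: 10:00–13:20, 14:00–16:40.
Hiro → UTC: 10:50–11:00, 11:20–12:10, 12:30–12:40, 14:00–15:20, 16:10–18:00.
Bob → UTC: 09:00–12:00, 12:30–13:30, 14:30–17:00.
Quinn → UTC: 11:00–13:20, 18:10–19:10, 19:30–21:00.
Kira ∩ Vera: (none).
Kira ∩ Vera ∩ Hiro: (none).
Kira ∩ Vera ∩ Hiro ∩ Bob: (none).
Kira ∩ Vera ∩ Hiro ∩ Bob ∩ Quinn: (none).
Windows ≥ 30 min: (none).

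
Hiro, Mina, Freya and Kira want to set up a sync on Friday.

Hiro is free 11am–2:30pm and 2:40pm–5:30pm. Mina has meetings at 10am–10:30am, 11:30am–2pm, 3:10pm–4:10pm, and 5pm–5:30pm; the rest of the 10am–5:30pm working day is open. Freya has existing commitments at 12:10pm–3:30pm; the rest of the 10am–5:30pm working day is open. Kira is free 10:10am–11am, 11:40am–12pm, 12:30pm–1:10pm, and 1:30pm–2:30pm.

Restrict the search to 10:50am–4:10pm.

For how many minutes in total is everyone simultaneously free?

Mina free within 10:00–17:30: 10:30–11:30, 14:00–15:10, 16:10–17:00.
Freya free within 10:00–17:30: 10:00–12:10, 15:30–17:30.
Hiro ∩ Mina: 11:00–11:30, 14:00–14:30, 14:40–15:10, 16:10–17:00.
Hiro ∩ Mina ∩ Freya: 11:00–11:30, 16:10–17:00.
Hiro ∩ Mina ∩ Freya ∩ Kira: (none).
Restricted to 10:50–16:10: (none).
Total common minutes: 0.

0 minutes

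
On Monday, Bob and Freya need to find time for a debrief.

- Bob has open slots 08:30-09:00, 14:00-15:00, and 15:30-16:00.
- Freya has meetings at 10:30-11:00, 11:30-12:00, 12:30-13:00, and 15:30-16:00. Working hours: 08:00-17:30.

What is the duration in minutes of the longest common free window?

60 minutes

Freya free within 08:00–17:30: 08:00–10:30, 11:00–11:30, 12:00–12:30, 13:00–15:30, 16:00–17:30.
Bob ∩ Freya: 08:30–09:00, 14:00–15:00.
Common window lengths: 30, 60 min; longest is 60.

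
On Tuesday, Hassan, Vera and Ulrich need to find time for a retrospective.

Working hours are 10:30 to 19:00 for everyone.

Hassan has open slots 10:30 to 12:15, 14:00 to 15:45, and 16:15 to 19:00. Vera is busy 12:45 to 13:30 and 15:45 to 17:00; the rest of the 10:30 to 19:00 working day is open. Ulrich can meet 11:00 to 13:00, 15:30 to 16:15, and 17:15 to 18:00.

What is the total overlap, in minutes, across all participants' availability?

Vera free within 10:30–19:00: 10:30–12:45, 13:30–15:45, 17:00–19:00.
Hassan ∩ Vera: 10:30–12:15, 14:00–15:45, 17:00–19:00.
Hassan ∩ Vera ∩ Ulrich: 11:00–12:15, 15:30–15:45, 17:15–18:00.
Total common minutes: 75 + 15 + 45 = 135.

135 minutes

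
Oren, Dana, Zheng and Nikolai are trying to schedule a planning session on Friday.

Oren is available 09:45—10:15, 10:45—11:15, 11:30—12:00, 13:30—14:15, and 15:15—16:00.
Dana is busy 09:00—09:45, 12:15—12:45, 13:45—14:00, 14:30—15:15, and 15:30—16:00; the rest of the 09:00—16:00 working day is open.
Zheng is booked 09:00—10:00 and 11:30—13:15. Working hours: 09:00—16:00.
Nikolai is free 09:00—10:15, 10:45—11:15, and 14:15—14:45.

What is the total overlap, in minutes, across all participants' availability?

Dana free within 09:00–16:00: 09:45–12:15, 12:45–13:45, 14:00–14:30, 15:15–15:30.
Zheng free within 09:00–16:00: 10:00–11:30, 13:15–16:00.
Oren ∩ Dana: 09:45–10:15, 10:45–11:15, 11:30–12:00, 13:30–13:45, 14:00–14:15, 15:15–15:30.
Oren ∩ Dana ∩ Zheng: 10:00–10:15, 10:45–11:15, 13:30–13:45, 14:00–14:15, 15:15–15:30.
Oren ∩ Dana ∩ Zheng ∩ Nikolai: 10:00–10:15, 10:45–11:15.
Total common minutes: 15 + 30 = 45.

45 minutes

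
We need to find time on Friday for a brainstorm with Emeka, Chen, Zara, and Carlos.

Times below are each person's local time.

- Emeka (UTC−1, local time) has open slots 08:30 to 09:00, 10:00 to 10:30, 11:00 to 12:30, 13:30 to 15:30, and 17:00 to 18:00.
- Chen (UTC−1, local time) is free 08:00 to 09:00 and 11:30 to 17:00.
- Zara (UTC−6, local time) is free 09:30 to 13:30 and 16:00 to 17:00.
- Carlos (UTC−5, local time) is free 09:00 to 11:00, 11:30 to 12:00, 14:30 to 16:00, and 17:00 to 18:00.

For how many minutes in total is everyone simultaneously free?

30 minutes

Emeka → UTC: 09:30–10:00, 11:00–11:30, 12:00–13:30, 14:30–16:30, 18:00–19:00.
Chen → UTC: 09:00–10:00, 12:30–18:00.
Zara → UTC: 15:30–19:30, 22:00–23:00.
Carlos → UTC: 14:00–16:00, 16:30–17:00, 19:30–21:00, 22:00–23:00.
Emeka ∩ Chen: 09:30–10:00, 12:30–13:30, 14:30–16:30.
Emeka ∩ Chen ∩ Zara: 15:30–16:30.
Emeka ∩ Chen ∩ Zara ∩ Carlos: 15:30–16:00.
Total common minutes: 30.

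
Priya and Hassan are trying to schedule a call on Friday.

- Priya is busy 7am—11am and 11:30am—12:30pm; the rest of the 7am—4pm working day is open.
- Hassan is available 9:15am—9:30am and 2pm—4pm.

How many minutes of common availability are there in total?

Priya free within 07:00–16:00: 11:00–11:30, 12:30–16:00.
Priya ∩ Hassan: 14:00–16:00.
Total common minutes: 120.

120 minutes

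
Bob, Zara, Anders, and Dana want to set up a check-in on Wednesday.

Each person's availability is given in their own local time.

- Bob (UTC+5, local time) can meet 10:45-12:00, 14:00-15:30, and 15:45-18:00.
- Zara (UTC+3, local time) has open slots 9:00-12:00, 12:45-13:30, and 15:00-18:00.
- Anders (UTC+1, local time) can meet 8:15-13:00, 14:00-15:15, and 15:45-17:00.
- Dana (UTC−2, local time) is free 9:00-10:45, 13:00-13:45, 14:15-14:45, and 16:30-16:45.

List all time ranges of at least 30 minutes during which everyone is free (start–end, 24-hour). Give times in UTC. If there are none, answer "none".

Bob → UTC: 05:45–07:00, 09:00–10:30, 10:45–13:00.
Zara → UTC: 06:00–09:00, 09:45–10:30, 12:00–15:00.
Anders → UTC: 07:15–12:00, 13:00–14:15, 14:45–16:00.
Dana → UTC: 11:00–12:45, 15:00–15:45, 16:15–16:45, 18:30–18:45.
Bob ∩ Zara: 06:00–07:00, 09:45–10:30, 12:00–13:00.
Bob ∩ Zara ∩ Anders: 09:45–10:30.
Bob ∩ Zara ∩ Anders ∩ Dana: (none).
Windows ≥ 30 min: (none).

none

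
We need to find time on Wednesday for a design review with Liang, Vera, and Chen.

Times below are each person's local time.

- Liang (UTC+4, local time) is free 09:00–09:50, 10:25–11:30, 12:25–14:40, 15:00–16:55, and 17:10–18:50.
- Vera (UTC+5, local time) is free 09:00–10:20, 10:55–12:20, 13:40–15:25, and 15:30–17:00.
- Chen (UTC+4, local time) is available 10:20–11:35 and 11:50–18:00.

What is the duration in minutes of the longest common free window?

105 minutes

Liang → UTC: 05:00–05:50, 06:25–07:30, 08:25–10:40, 11:00–12:55, 13:10–14:50.
Vera → UTC: 04:00–05:20, 05:55–07:20, 08:40–10:25, 10:30–12:00.
Chen → UTC: 06:20–07:35, 07:50–14:00.
Liang ∩ Vera: 05:00–05:20, 06:25–07:20, 08:40–10:25, 10:30–10:40, 11:00–12:00.
Liang ∩ Vera ∩ Chen: 06:25–07:20, 08:40–10:25, 10:30–10:40, 11:00–12:00.
Common window lengths: 55, 105, 10, 60 min; longest is 105.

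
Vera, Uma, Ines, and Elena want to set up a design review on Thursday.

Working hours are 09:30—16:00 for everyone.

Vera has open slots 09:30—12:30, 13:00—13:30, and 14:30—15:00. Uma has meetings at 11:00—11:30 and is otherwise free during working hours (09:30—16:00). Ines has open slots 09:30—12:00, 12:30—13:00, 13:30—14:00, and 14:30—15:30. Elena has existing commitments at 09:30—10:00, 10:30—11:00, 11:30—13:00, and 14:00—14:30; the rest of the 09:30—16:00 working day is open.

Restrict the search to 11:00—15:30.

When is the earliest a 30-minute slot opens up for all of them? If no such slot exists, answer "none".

14:30

Uma free within 09:30–16:00: 09:30–11:00, 11:30–16:00.
Elena free within 09:30–16:00: 10:00–10:30, 11:00–11:30, 13:00–14:00, 14:30–16:00.
Vera ∩ Uma: 09:30–11:00, 11:30–12:30, 13:00–13:30, 14:30–15:00.
Vera ∩ Uma ∩ Ines: 09:30–11:00, 11:30–12:00, 14:30–15:00.
Vera ∩ Uma ∩ Ines ∩ Elena: 10:00–10:30, 14:30–15:00.
Restricted to 11:00–15:30: 14:30–15:00.
Windows ≥ 30 min: 14:30–15:00.
Earliest such window starts at 14:30.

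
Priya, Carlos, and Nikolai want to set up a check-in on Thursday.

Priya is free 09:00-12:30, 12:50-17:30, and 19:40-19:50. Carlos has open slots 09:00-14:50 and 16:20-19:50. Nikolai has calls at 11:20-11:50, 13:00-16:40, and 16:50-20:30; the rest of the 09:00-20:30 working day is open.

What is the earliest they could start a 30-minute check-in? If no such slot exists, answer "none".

Nikolai free within 09:00–20:30: 09:00–11:20, 11:50–13:00, 16:40–16:50.
Priya ∩ Carlos: 09:00–12:30, 12:50–14:50, 16:20–17:30, 19:40–19:50.
Priya ∩ Carlos ∩ Nikolai: 09:00–11:20, 11:50–12:30, 12:50–13:00, 16:40–16:50.
Windows ≥ 30 min: 09:00–11:20, 11:50–12:30.
Earliest such window starts at 09:00.

09:00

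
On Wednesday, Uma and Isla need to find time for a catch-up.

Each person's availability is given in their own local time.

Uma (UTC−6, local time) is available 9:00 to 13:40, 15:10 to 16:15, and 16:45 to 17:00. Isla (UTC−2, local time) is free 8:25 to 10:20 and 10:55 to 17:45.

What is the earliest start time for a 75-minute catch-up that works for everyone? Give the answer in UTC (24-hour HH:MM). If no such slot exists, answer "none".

15:00

Uma → UTC: 15:00–19:40, 21:10–22:15, 22:45–23:00.
Isla → UTC: 10:25–12:20, 12:55–19:45.
Uma ∩ Isla: 15:00–19:40.
Windows ≥ 75 min: 15:00–19:40.
Earliest such window starts at 15:00.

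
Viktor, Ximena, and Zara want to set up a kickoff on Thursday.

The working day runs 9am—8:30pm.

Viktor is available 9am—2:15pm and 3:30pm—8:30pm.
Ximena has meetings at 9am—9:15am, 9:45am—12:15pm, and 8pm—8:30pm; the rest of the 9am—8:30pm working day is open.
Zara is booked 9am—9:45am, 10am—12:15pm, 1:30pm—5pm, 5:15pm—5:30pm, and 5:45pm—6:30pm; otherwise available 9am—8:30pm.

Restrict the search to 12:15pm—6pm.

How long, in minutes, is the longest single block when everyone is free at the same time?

Ximena free within 09:00–20:30: 09:15–09:45, 12:15–20:00.
Zara free within 09:00–20:30: 09:45–10:00, 12:15–13:30, 17:00–17:15, 17:30–17:45, 18:30–20:30.
Viktor ∩ Ximena: 09:15–09:45, 12:15–14:15, 15:30–20:00.
Viktor ∩ Ximena ∩ Zara: 12:15–13:30, 17:00–17:15, 17:30–17:45, 18:30–20:00.
Restricted to 12:15–18:00: 12:15–13:30, 17:00–17:15, 17:30–17:45.
Common window lengths: 75, 15, 15 min; longest is 75.

75 minutes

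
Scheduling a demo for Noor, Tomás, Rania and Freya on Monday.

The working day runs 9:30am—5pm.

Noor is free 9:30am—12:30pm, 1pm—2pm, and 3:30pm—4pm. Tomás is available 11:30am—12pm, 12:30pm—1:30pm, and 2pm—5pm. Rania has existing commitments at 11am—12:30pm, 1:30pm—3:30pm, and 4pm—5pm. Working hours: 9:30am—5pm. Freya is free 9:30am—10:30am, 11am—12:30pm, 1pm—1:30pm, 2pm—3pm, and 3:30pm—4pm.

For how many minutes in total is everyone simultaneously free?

Rania free within 09:30–17:00: 09:30–11:00, 12:30–13:30, 15:30–16:00.
Noor ∩ Tomás: 11:30–12:00, 13:00–13:30, 15:30–16:00.
Noor ∩ Tomás ∩ Rania: 13:00–13:30, 15:30–16:00.
Noor ∩ Tomás ∩ Rania ∩ Freya: 13:00–13:30, 15:30–16:00.
Total common minutes: 30 + 30 = 60.

60 minutes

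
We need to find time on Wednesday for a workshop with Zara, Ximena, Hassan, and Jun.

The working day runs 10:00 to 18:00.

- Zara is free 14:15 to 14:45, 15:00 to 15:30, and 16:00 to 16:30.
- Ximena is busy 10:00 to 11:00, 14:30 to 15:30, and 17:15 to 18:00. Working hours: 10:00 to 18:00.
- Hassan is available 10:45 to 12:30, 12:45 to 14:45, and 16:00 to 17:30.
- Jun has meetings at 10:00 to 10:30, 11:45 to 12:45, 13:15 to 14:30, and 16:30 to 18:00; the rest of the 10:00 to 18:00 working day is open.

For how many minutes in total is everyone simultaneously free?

Ximena free within 10:00–18:00: 11:00–14:30, 15:30–17:15.
Jun free within 10:00–18:00: 10:30–11:45, 12:45–13:15, 14:30–16:30.
Zara ∩ Ximena: 14:15–14:30, 16:00–16:30.
Zara ∩ Ximena ∩ Hassan: 14:15–14:30, 16:00–16:30.
Zara ∩ Ximena ∩ Hassan ∩ Jun: 16:00–16:30.
Total common minutes: 30.

30 minutes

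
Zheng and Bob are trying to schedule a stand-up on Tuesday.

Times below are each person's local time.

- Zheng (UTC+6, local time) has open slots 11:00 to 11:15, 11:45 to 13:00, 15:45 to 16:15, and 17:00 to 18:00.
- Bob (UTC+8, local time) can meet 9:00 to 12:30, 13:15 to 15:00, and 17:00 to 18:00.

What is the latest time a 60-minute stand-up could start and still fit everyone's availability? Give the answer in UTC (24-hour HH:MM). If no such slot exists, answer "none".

06:00

Zheng → UTC: 05:00–05:15, 05:45–07:00, 09:45–10:15, 11:00–12:00.
Bob → UTC: 01:00–04:30, 05:15–07:00, 09:00–10:00.
Zheng ∩ Bob: 05:45–07:00, 09:45–10:00.
Windows ≥ 60 min: 05:45–07:00.
Latest start in the last window 05:45–07:00 is 07:00 − 60 min = 06:00.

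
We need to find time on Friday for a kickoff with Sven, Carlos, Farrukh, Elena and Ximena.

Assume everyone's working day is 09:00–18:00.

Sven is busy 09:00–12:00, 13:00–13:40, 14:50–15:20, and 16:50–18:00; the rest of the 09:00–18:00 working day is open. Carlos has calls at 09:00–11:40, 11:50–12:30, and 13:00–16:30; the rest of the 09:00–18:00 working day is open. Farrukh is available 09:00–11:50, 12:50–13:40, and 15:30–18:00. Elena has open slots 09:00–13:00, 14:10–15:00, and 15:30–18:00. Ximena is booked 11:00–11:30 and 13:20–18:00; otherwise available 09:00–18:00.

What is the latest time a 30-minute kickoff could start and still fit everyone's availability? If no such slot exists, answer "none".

Sven free within 09:00–18:00: 12:00–13:00, 13:40–14:50, 15:20–16:50.
Carlos free within 09:00–18:00: 11:40–11:50, 12:30–13:00, 16:30–18:00.
Ximena free within 09:00–18:00: 09:00–11:00, 11:30–13:20.
Sven ∩ Carlos: 12:30–13:00, 16:30–16:50.
Sven ∩ Carlos ∩ Farrukh: 12:50–13:00, 16:30–16:50.
Sven ∩ Carlos ∩ Farrukh ∩ Elena: 12:50–13:00, 16:30–16:50.
Sven ∩ Carlos ∩ Farrukh ∩ Elena ∩ Ximena: 12:50–13:00.
Windows ≥ 30 min: (none).

none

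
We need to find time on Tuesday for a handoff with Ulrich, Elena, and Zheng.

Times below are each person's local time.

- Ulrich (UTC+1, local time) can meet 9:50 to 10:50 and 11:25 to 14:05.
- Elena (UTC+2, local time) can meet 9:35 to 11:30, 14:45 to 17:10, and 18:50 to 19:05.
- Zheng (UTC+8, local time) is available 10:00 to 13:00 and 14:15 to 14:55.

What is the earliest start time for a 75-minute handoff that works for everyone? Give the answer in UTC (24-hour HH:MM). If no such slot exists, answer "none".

Ulrich → UTC: 08:50–09:50, 10:25–13:05.
Elena → UTC: 07:35–09:30, 12:45–15:10, 16:50–17:05.
Zheng → UTC: 02:00–05:00, 06:15–06:55.
Ulrich ∩ Elena: 08:50–09:30, 12:45–13:05.
Ulrich ∩ Elena ∩ Zheng: (none).
Windows ≥ 75 min: (none).

none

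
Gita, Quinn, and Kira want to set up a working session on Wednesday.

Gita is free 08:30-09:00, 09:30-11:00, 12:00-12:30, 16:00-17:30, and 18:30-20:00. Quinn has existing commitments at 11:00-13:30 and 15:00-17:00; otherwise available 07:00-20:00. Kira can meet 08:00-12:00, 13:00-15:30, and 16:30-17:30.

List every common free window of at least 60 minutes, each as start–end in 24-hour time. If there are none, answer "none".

Quinn free within 07:00–20:00: 07:00–11:00, 13:30–15:00, 17:00–20:00.
Gita ∩ Quinn: 08:30–09:00, 09:30–11:00, 17:00–17:30, 18:30–20:00.
Gita ∩ Quinn ∩ Kira: 08:30–09:00, 09:30–11:00, 17:00–17:30.
Windows ≥ 60 min: 09:30–11:00.

09:30–11:00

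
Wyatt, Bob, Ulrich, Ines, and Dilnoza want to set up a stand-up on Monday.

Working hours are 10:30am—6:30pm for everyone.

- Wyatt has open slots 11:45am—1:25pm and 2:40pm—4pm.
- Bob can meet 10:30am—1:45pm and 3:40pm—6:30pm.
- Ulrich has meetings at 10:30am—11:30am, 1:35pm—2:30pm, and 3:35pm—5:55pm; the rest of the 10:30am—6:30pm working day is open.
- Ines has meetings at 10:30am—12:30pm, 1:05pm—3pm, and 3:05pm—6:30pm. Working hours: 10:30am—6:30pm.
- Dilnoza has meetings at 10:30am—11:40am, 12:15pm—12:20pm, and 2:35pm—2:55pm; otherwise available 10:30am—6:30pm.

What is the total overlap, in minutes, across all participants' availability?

35 minutes

Ulrich free within 10:30–18:30: 11:30–13:35, 14:30–15:35, 17:55–18:30.
Ines free within 10:30–18:30: 12:30–13:05, 15:00–15:05.
Dilnoza free within 10:30–18:30: 11:40–12:15, 12:20–14:35, 14:55–18:30.
Wyatt ∩ Bob: 11:45–13:25, 15:40–16:00.
Wyatt ∩ Bob ∩ Ulrich: 11:45–13:25.
Wyatt ∩ Bob ∩ Ulrich ∩ Ines: 12:30–13:05.
Wyatt ∩ Bob ∩ Ulrich ∩ Ines ∩ Dilnoza: 12:30–13:05.
Total common minutes: 35.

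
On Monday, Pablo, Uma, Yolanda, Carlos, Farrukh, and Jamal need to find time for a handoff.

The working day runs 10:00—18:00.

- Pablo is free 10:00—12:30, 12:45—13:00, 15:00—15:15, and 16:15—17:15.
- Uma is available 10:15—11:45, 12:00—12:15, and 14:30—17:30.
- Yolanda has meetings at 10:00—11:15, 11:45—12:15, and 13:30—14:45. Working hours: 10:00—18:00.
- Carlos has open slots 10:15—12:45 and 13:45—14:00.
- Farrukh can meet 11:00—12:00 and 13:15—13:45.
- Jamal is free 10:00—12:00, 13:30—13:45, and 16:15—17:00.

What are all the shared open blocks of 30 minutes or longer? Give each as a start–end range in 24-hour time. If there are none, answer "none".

Yolanda free within 10:00–18:00: 11:15–11:45, 12:15–13:30, 14:45–18:00.
Pablo ∩ Uma: 10:15–11:45, 12:00–12:15, 15:00–15:15, 16:15–17:15.
Pablo ∩ Uma ∩ Yolanda: 11:15–11:45, 15:00–15:15, 16:15–17:15.
Pablo ∩ Uma ∩ Yolanda ∩ Carlos: 11:15–11:45.
Pablo ∩ Uma ∩ Yolanda ∩ Carlos ∩ Farrukh: 11:15–11:45.
Pablo ∩ Uma ∩ Yolanda ∩ Carlos ∩ Farrukh ∩ Jamal: 11:15–11:45.
Windows ≥ 30 min: 11:15–11:45.

11:15–11:45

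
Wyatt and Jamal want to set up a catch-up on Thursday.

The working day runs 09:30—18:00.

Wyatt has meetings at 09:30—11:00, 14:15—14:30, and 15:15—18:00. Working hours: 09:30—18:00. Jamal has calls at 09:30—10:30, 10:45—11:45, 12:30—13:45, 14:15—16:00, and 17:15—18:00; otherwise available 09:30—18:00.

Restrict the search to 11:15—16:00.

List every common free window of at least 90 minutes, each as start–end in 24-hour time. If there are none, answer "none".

Wyatt free within 09:30–18:00: 11:00–14:15, 14:30–15:15.
Jamal free within 09:30–18:00: 10:30–10:45, 11:45–12:30, 13:45–14:15, 16:00–17:15.
Wyatt ∩ Jamal: 11:45–12:30, 13:45–14:15.
Restricted to 11:15–16:00: 11:45–12:30, 13:45–14:15.
Windows ≥ 90 min: (none).

none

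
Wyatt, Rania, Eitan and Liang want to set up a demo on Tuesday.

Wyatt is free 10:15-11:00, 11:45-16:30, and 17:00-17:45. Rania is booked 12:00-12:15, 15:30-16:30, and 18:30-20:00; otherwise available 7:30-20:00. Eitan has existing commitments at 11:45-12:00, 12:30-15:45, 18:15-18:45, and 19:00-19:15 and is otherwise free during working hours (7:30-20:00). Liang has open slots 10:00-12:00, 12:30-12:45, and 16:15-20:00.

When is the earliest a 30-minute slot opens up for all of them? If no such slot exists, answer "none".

Rania free within 07:30–20:00: 07:30–12:00, 12:15–15:30, 16:30–18:30.
Eitan free within 07:30–20:00: 07:30–11:45, 12:00–12:30, 15:45–18:15, 18:45–19:00, 19:15–20:00.
Wyatt ∩ Rania: 10:15–11:00, 11:45–12:00, 12:15–15:30, 17:00–17:45.
Wyatt ∩ Rania ∩ Eitan: 10:15–11:00, 12:15–12:30, 17:00–17:45.
Wyatt ∩ Rania ∩ Eitan ∩ Liang: 10:15–11:00, 17:00–17:45.
Windows ≥ 30 min: 10:15–11:00, 17:00–17:45.
Earliest such window starts at 10:15.

10:15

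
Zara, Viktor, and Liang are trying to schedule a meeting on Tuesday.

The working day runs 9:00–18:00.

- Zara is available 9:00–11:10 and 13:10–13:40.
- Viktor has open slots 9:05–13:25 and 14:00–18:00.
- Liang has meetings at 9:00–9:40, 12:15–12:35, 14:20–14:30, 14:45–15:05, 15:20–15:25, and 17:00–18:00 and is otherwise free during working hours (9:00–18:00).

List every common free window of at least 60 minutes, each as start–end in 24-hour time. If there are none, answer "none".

Liang free within 09:00–18:00: 09:40–12:15, 12:35–14:20, 14:30–14:45, 15:05–15:20, 15:25–17:00.
Zara ∩ Viktor: 09:05–11:10, 13:10–13:25.
Zara ∩ Viktor ∩ Liang: 09:40–11:10, 13:10–13:25.
Windows ≥ 60 min: 09:40–11:10.

09:40–11:10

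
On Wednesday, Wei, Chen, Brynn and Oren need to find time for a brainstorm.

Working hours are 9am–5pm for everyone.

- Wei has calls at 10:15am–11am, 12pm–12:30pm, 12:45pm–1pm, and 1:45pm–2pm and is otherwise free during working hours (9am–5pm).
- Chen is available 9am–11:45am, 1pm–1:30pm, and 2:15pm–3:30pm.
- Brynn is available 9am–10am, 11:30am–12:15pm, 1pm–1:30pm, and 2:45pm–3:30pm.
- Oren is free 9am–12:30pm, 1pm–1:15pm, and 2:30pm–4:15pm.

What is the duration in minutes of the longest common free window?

60 minutes

Wei free within 09:00–17:00: 09:00–10:15, 11:00–12:00, 12:30–12:45, 13:00–13:45, 14:00–17:00.
Wei ∩ Chen: 09:00–10:15, 11:00–11:45, 13:00–13:30, 14:15–15:30.
Wei ∩ Chen ∩ Brynn: 09:00–10:00, 11:30–11:45, 13:00–13:30, 14:45–15:30.
Wei ∩ Chen ∩ Brynn ∩ Oren: 09:00–10:00, 11:30–11:45, 13:00–13:15, 14:45–15:30.
Common window lengths: 60, 15, 15, 45 min; longest is 60.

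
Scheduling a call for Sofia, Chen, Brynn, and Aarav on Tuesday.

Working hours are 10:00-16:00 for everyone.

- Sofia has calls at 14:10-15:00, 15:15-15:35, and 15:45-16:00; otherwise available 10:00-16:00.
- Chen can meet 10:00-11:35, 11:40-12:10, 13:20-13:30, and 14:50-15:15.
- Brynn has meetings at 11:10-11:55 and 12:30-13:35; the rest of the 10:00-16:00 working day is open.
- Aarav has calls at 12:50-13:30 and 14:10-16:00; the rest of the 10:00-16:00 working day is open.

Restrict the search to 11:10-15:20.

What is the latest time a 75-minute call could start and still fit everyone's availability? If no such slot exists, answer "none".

none

Sofia free within 10:00–16:00: 10:00–14:10, 15:00–15:15, 15:35–15:45.
Brynn free within 10:00–16:00: 10:00–11:10, 11:55–12:30, 13:35–16:00.
Aarav free within 10:00–16:00: 10:00–12:50, 13:30–14:10.
Sofia ∩ Chen: 10:00–11:35, 11:40–12:10, 13:20–13:30, 15:00–15:15.
Sofia ∩ Chen ∩ Brynn: 10:00–11:10, 11:55–12:10, 15:00–15:15.
Sofia ∩ Chen ∩ Brynn ∩ Aarav: 10:00–11:10, 11:55–12:10.
Restricted to 11:10–15:20: 11:55–12:10.
Windows ≥ 75 min: (none).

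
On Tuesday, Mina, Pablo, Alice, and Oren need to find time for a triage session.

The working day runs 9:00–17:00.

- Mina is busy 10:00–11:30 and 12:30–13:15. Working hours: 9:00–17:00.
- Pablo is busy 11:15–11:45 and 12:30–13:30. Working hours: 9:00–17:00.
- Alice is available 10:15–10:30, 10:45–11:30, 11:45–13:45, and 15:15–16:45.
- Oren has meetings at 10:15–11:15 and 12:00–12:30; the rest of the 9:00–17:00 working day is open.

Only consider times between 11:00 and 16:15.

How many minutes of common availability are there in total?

Mina free within 09:00–17:00: 09:00–10:00, 11:30–12:30, 13:15–17:00.
Pablo free within 09:00–17:00: 09:00–11:15, 11:45–12:30, 13:30–17:00.
Oren free within 09:00–17:00: 09:00–10:15, 11:15–12:00, 12:30–17:00.
Mina ∩ Pablo: 09:00–10:00, 11:45–12:30, 13:30–17:00.
Mina ∩ Pablo ∩ Alice: 11:45–12:30, 13:30–13:45, 15:15–16:45.
Mina ∩ Pablo ∩ Alice ∩ Oren: 11:45–12:00, 13:30–13:45, 15:15–16:45.
Restricted to 11:00–16:15: 11:45–12:00, 13:30–13:45, 15:15–16:15.
Total common minutes: 15 + 15 + 60 = 90.

90 minutes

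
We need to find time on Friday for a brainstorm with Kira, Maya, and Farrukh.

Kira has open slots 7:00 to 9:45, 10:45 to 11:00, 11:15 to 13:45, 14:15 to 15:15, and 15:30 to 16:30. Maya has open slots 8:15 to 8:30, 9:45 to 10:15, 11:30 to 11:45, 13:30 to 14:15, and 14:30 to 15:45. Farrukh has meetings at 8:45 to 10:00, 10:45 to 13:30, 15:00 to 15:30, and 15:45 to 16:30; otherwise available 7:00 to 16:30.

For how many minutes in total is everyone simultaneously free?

75 minutes

Farrukh free within 07:00–16:30: 07:00–08:45, 10:00–10:45, 13:30–15:00, 15:30–15:45.
Kira ∩ Maya: 08:15–08:30, 11:30–11:45, 13:30–13:45, 14:30–15:15, 15:30–15:45.
Kira ∩ Maya ∩ Farrukh: 08:15–08:30, 13:30–13:45, 14:30–15:00, 15:30–15:45.
Total common minutes: 15 + 15 + 30 + 15 = 75.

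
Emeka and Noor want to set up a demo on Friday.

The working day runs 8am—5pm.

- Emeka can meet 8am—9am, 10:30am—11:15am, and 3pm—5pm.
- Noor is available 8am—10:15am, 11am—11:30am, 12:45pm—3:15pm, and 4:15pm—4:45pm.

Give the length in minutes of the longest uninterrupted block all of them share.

Emeka ∩ Noor: 08:00–09:00, 11:00–11:15, 15:00–15:15, 16:15–16:45.
Common window lengths: 60, 15, 15, 30 min; longest is 60.

60 minutes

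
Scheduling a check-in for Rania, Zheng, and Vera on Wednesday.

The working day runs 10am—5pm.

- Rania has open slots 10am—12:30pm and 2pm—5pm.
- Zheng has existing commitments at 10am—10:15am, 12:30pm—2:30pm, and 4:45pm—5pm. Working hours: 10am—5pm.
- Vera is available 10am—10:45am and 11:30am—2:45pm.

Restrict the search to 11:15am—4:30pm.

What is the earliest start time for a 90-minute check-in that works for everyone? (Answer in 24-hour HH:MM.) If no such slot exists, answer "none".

none

Zheng free within 10:00–17:00: 10:15–12:30, 14:30–16:45.
Rania ∩ Zheng: 10:15–12:30, 14:30–16:45.
Rania ∩ Zheng ∩ Vera: 10:15–10:45, 11:30–12:30, 14:30–14:45.
Restricted to 11:15–16:30: 11:30–12:30, 14:30–14:45.
Windows ≥ 90 min: (none).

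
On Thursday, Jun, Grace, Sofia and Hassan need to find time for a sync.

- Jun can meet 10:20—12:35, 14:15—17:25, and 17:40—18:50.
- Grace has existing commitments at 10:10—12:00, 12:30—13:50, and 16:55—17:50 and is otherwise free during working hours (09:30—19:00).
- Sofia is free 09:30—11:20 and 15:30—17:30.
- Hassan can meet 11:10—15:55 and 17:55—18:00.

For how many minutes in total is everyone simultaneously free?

25 minutes

Grace free within 09:30–19:00: 09:30–10:10, 12:00–12:30, 13:50–16:55, 17:50–19:00.
Jun ∩ Grace: 12:00–12:30, 14:15–16:55, 17:50–18:50.
Jun ∩ Grace ∩ Sofia: 15:30–16:55.
Jun ∩ Grace ∩ Sofia ∩ Hassan: 15:30–15:55.
Total common minutes: 25.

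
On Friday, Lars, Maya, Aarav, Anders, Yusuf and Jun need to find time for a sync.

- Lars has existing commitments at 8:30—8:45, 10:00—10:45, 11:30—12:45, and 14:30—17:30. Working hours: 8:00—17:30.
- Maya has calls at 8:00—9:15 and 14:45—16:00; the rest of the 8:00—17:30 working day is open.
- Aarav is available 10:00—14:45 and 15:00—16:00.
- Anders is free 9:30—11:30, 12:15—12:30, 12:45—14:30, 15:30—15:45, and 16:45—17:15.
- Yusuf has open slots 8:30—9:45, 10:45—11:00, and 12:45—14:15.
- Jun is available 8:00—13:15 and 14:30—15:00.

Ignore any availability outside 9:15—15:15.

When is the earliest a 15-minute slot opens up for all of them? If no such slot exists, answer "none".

Lars free within 08:00–17:30: 08:00–08:30, 08:45–10:00, 10:45–11:30, 12:45–14:30.
Maya free within 08:00–17:30: 09:15–14:45, 16:00–17:30.
Lars ∩ Maya: 09:15–10:00, 10:45–11:30, 12:45–14:30.
Lars ∩ Maya ∩ Aarav: 10:45–11:30, 12:45–14:30.
Lars ∩ Maya ∩ Aarav ∩ Anders: 10:45–11:30, 12:45–14:30.
Lars ∩ Maya ∩ Aarav ∩ Anders ∩ Yusuf: 10:45–11:00, 12:45–14:15.
Lars ∩ Maya ∩ Aarav ∩ Anders ∩ Yusuf ∩ Jun: 10:45–11:00, 12:45–13:15.
Restricted to 09:15–15:15: 10:45–11:00, 12:45–13:15.
Windows ≥ 15 min: 10:45–11:00, 12:45–13:15.
Earliest such window starts at 10:45.

10:45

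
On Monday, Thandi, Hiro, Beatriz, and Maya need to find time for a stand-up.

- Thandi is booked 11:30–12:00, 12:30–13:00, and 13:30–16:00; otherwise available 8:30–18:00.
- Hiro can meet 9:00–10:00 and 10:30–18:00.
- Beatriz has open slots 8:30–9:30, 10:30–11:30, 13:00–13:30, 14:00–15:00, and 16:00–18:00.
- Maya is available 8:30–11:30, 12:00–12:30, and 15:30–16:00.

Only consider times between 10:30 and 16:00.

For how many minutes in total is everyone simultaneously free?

60 minutes

Thandi free within 08:30–18:00: 08:30–11:30, 12:00–12:30, 13:00–13:30, 16:00–18:00.
Thandi ∩ Hiro: 09:00–10:00, 10:30–11:30, 12:00–12:30, 13:00–13:30, 16:00–18:00.
Thandi ∩ Hiro ∩ Beatriz: 09:00–09:30, 10:30–11:30, 13:00–13:30, 16:00–18:00.
Thandi ∩ Hiro ∩ Beatriz ∩ Maya: 09:00–09:30, 10:30–11:30.
Restricted to 10:30–16:00: 10:30–11:30.
Total common minutes: 60.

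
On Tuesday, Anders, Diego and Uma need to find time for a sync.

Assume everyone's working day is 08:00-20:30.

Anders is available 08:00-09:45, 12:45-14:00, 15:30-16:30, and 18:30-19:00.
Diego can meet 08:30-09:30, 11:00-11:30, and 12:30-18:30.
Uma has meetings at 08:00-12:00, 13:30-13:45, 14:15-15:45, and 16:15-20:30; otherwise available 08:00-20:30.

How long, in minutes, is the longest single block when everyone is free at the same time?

45 minutes

Uma free within 08:00–20:30: 12:00–13:30, 13:45–14:15, 15:45–16:15.
Anders ∩ Diego: 08:30–09:30, 12:45–14:00, 15:30–16:30.
Anders ∩ Diego ∩ Uma: 12:45–13:30, 13:45–14:00, 15:45–16:15.
Common window lengths: 45, 15, 30 min; longest is 45.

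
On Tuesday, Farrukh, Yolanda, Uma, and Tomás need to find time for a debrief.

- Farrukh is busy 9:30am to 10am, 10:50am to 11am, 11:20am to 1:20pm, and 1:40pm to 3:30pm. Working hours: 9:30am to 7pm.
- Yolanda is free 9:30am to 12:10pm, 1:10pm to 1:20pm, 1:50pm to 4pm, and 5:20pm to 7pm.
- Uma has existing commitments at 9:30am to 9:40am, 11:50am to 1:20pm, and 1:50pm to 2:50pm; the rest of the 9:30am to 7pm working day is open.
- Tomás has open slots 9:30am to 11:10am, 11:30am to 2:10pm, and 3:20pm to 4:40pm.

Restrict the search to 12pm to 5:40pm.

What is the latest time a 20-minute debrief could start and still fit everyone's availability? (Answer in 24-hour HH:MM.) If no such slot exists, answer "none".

Farrukh free within 09:30–19:00: 10:00–10:50, 11:00–11:20, 13:20–13:40, 15:30–19:00.
Uma free within 09:30–19:00: 09:40–11:50, 13:20–13:50, 14:50–19:00.
Farrukh ∩ Yolanda: 10:00–10:50, 11:00–11:20, 15:30–16:00, 17:20–19:00.
Farrukh ∩ Yolanda ∩ Uma: 10:00–10:50, 11:00–11:20, 15:30–16:00, 17:20–19:00.
Farrukh ∩ Yolanda ∩ Uma ∩ Tomás: 10:00–10:50, 11:00–11:10, 15:30–16:00.
Restricted to 12:00–17:40: 15:30–16:00.
Windows ≥ 20 min: 15:30–16:00.
Latest start in the last window 15:30–16:00 is 16:00 − 20 min = 15:40.

15:40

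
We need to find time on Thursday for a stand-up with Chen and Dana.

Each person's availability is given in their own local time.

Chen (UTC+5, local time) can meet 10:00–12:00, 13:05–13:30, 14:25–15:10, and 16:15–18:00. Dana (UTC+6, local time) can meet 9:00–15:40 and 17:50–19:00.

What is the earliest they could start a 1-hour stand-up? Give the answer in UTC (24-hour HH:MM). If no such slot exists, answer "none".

Chen → UTC: 05:00–07:00, 08:05–08:30, 09:25–10:10, 11:15–13:00.
Dana → UTC: 03:00–09:40, 11:50–13:00.
Chen ∩ Dana: 05:00–07:00, 08:05–08:30, 09:25–09:40, 11:50–13:00.
Windows ≥ 60 min: 05:00–07:00, 11:50–13:00.
Earliest such window starts at 05:00.

05:00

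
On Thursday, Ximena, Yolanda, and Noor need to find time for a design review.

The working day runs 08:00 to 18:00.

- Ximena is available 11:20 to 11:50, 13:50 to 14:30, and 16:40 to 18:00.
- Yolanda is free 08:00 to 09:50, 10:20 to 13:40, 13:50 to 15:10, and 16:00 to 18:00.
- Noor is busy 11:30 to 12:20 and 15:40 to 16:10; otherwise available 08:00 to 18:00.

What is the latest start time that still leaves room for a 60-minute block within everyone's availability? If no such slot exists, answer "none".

Noor free within 08:00–18:00: 08:00–11:30, 12:20–15:40, 16:10–18:00.
Ximena ∩ Yolanda: 11:20–11:50, 13:50–14:30, 16:40–18:00.
Ximena ∩ Yolanda ∩ Noor: 11:20–11:30, 13:50–14:30, 16:40–18:00.
Windows ≥ 60 min: 16:40–18:00.
Latest start in the last window 16:40–18:00 is 18:00 − 60 min = 17:00.

17:00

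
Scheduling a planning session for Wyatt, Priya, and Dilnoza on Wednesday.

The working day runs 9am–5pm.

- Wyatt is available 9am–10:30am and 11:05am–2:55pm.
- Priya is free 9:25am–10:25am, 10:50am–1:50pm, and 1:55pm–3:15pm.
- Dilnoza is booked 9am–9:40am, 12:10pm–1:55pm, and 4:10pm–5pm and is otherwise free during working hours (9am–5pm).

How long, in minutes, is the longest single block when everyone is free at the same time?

65 minutes

Dilnoza free within 09:00–17:00: 09:40–12:10, 13:55–16:10.
Wyatt ∩ Priya: 09:25–10:25, 11:05–13:50, 13:55–14:55.
Wyatt ∩ Priya ∩ Dilnoza: 09:40–10:25, 11:05–12:10, 13:55–14:55.
Common window lengths: 45, 65, 60 min; longest is 65.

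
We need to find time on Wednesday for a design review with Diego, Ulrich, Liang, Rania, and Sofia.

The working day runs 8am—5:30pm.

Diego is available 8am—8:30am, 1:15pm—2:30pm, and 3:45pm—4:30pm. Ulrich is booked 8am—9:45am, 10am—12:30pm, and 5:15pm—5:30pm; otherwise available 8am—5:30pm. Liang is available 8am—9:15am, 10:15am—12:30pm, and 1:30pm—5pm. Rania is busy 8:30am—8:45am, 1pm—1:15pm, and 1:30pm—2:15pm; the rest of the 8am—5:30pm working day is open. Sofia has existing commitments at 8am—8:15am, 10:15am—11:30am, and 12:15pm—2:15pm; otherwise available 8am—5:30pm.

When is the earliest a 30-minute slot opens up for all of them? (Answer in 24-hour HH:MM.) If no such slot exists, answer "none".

Ulrich free within 08:00–17:30: 09:45–10:00, 12:30–17:15.
Rania free within 08:00–17:30: 08:00–08:30, 08:45–13:00, 13:15–13:30, 14:15–17:30.
Sofia free within 08:00–17:30: 08:15–10:15, 11:30–12:15, 14:15–17:30.
Diego ∩ Ulrich: 13:15–14:30, 15:45–16:30.
Diego ∩ Ulrich ∩ Liang: 13:30–14:30, 15:45–16:30.
Diego ∩ Ulrich ∩ Liang ∩ Rania: 14:15–14:30, 15:45–16:30.
Diego ∩ Ulrich ∩ Liang ∩ Rania ∩ Sofia: 14:15–14:30, 15:45–16:30.
Windows ≥ 30 min: 15:45–16:30.
Earliest such window starts at 15:45.

15:45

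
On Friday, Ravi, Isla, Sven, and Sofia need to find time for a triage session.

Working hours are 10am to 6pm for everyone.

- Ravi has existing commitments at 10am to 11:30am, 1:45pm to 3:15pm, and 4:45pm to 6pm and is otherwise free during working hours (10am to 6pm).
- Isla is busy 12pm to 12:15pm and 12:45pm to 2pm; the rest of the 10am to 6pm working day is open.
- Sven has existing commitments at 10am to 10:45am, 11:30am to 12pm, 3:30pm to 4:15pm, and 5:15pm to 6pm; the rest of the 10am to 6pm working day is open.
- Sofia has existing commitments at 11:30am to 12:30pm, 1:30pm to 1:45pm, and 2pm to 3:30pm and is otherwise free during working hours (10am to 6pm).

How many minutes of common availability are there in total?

45 minutes

Ravi free within 10:00–18:00: 11:30–13:45, 15:15–16:45.
Isla free within 10:00–18:00: 10:00–12:00, 12:15–12:45, 14:00–18:00.
Sven free within 10:00–18:00: 10:45–11:30, 12:00–15:30, 16:15–17:15.
Sofia free within 10:00–18:00: 10:00–11:30, 12:30–13:30, 13:45–14:00, 15:30–18:00.
Ravi ∩ Isla: 11:30–12:00, 12:15–12:45, 15:15–16:45.
Ravi ∩ Isla ∩ Sven: 12:15–12:45, 15:15–15:30, 16:15–16:45.
Ravi ∩ Isla ∩ Sven ∩ Sofia: 12:30–12:45, 16:15–16:45.
Total common minutes: 15 + 30 = 45.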